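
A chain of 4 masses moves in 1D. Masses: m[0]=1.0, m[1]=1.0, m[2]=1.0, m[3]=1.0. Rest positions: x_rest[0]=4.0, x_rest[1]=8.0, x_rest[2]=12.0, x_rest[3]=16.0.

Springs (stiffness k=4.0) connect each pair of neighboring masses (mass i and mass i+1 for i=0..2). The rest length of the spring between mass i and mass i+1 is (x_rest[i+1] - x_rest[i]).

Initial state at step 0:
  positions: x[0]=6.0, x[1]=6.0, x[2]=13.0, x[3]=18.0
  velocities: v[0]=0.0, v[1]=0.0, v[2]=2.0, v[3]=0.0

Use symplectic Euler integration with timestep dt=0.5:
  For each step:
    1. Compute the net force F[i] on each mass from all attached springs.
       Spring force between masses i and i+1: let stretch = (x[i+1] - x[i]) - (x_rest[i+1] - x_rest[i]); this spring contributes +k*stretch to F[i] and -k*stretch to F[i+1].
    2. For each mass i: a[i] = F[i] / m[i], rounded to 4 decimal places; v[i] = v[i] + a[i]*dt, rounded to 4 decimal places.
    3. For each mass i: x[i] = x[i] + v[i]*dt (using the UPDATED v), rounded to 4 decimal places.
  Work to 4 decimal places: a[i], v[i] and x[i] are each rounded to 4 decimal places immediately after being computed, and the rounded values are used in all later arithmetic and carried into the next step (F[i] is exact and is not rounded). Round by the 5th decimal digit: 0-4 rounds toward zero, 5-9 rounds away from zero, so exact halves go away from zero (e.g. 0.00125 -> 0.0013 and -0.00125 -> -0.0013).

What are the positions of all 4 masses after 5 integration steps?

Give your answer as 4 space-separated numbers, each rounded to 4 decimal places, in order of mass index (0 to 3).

Answer: 6.0000 9.0000 18.0000 15.0000

Derivation:
Step 0: x=[6.0000 6.0000 13.0000 18.0000] v=[0.0000 0.0000 2.0000 0.0000]
Step 1: x=[2.0000 13.0000 12.0000 17.0000] v=[-8.0000 14.0000 -2.0000 -2.0000]
Step 2: x=[5.0000 8.0000 17.0000 15.0000] v=[6.0000 -10.0000 10.0000 -4.0000]
Step 3: x=[7.0000 9.0000 11.0000 19.0000] v=[4.0000 2.0000 -12.0000 8.0000]
Step 4: x=[7.0000 10.0000 11.0000 19.0000] v=[0.0000 2.0000 0.0000 0.0000]
Step 5: x=[6.0000 9.0000 18.0000 15.0000] v=[-2.0000 -2.0000 14.0000 -8.0000]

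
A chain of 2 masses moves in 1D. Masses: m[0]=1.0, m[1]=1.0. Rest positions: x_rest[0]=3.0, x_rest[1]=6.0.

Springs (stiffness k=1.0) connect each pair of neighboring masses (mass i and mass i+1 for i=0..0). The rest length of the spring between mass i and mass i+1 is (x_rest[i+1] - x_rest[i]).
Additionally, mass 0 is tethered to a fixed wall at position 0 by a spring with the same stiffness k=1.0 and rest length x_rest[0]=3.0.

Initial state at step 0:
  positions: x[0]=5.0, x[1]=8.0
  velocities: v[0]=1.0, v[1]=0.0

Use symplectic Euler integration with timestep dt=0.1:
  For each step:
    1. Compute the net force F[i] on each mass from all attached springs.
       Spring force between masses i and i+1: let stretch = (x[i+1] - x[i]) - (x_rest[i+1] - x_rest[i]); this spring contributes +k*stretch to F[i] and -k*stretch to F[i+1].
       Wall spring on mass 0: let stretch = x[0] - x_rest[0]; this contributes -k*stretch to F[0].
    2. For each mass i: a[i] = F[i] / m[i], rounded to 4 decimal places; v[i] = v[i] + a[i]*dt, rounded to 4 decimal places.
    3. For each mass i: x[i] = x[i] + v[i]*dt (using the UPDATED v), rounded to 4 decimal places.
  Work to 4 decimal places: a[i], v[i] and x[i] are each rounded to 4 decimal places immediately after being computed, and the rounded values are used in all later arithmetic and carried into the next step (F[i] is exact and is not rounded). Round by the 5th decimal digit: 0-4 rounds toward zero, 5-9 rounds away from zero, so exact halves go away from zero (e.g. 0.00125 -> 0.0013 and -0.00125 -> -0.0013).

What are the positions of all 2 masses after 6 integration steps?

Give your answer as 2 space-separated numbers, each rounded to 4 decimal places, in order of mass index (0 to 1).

Step 0: x=[5.0000 8.0000] v=[1.0000 0.0000]
Step 1: x=[5.0800 8.0000] v=[0.8000 0.0000]
Step 2: x=[5.1384 8.0008] v=[0.5840 0.0080]
Step 3: x=[5.1740 8.0030] v=[0.3564 0.0218]
Step 4: x=[5.1862 8.0069] v=[0.1219 0.0389]
Step 5: x=[5.1747 8.0126] v=[-0.1147 0.0568]
Step 6: x=[5.1399 8.0199] v=[-0.3484 0.0730]

Answer: 5.1399 8.0199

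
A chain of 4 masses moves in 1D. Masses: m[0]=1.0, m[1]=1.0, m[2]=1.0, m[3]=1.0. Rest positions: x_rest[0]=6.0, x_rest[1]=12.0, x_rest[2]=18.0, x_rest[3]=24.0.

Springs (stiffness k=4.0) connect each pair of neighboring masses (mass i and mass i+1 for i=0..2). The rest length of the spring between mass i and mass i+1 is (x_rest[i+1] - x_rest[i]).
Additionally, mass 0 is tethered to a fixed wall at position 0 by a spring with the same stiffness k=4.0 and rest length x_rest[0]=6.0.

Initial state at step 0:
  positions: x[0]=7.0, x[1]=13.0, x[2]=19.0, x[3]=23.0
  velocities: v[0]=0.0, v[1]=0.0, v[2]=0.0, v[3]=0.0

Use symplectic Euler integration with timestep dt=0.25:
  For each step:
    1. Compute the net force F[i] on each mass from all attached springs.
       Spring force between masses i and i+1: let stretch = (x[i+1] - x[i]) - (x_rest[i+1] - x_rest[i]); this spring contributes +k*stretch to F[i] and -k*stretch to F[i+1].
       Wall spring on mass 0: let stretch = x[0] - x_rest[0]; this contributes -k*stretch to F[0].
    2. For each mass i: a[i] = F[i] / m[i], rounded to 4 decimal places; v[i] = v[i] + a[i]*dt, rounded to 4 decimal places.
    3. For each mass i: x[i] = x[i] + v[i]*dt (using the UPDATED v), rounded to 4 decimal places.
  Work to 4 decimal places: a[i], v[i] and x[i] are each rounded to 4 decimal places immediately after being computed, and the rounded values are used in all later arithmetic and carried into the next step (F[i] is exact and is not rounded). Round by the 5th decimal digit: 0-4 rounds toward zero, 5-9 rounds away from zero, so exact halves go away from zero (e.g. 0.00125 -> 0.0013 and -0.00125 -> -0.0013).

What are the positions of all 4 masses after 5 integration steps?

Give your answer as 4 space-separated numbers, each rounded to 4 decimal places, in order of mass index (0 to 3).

Step 0: x=[7.0000 13.0000 19.0000 23.0000] v=[0.0000 0.0000 0.0000 0.0000]
Step 1: x=[6.7500 13.0000 18.5000 23.5000] v=[-1.0000 0.0000 -2.0000 2.0000]
Step 2: x=[6.3750 12.8125 17.8750 24.2500] v=[-1.5000 -0.7500 -2.5000 3.0000]
Step 3: x=[6.0156 12.2813 17.5781 24.9063] v=[-1.4375 -2.1250 -1.1875 2.6250]
Step 4: x=[5.7188 11.5078 17.7891 25.2305] v=[-1.1874 -3.0939 0.8439 1.2968]
Step 5: x=[5.4395 10.8574 18.2901 25.1944] v=[-1.1172 -2.6016 2.0040 -0.1446]

Answer: 5.4395 10.8574 18.2901 25.1944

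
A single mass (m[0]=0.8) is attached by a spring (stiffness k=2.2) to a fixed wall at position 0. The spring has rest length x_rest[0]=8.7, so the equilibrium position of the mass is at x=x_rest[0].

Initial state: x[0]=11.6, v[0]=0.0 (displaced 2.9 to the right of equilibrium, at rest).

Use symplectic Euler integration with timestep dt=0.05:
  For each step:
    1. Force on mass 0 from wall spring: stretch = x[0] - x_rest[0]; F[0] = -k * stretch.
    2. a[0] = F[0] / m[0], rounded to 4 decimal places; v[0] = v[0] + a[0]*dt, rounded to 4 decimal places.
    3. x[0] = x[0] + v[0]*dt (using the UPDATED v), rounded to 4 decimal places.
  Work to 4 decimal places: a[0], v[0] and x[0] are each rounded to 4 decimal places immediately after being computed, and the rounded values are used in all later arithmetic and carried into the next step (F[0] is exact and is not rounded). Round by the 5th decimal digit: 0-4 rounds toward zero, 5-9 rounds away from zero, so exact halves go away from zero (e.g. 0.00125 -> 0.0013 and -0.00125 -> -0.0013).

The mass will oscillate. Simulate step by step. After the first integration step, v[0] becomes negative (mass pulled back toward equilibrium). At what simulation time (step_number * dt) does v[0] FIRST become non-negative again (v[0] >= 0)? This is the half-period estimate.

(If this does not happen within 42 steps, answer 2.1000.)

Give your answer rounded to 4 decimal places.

Answer: 1.9000

Derivation:
Step 0: x=[11.6000] v=[0.0000]
Step 1: x=[11.5801] v=[-0.3988]
Step 2: x=[11.5404] v=[-0.7948]
Step 3: x=[11.4811] v=[-1.1854]
Step 4: x=[11.4027] v=[-1.5678]
Step 5: x=[11.3057] v=[-1.9394]
Step 6: x=[11.1908] v=[-2.2977]
Step 7: x=[11.0588] v=[-2.6402]
Step 8: x=[10.9106] v=[-2.9645]
Step 9: x=[10.7472] v=[-3.2685]
Step 10: x=[10.5697] v=[-3.5500]
Step 11: x=[10.3793] v=[-3.8071]
Step 12: x=[10.1774] v=[-4.0380]
Step 13: x=[9.9653] v=[-4.2411]
Step 14: x=[9.7445] v=[-4.4151]
Step 15: x=[9.5166] v=[-4.5587]
Step 16: x=[9.2831] v=[-4.6710]
Step 17: x=[9.0455] v=[-4.7512]
Step 18: x=[8.8056] v=[-4.7987]
Step 19: x=[8.5649] v=[-4.8132]
Step 20: x=[8.3252] v=[-4.7946]
Step 21: x=[8.0880] v=[-4.7431]
Step 22: x=[7.8551] v=[-4.6590]
Step 23: x=[7.6280] v=[-4.5428]
Step 24: x=[7.4082] v=[-4.3954]
Step 25: x=[7.1973] v=[-4.2178]
Step 26: x=[6.9967] v=[-4.0112]
Step 27: x=[6.8079] v=[-3.7770]
Step 28: x=[6.6321] v=[-3.5168]
Step 29: x=[6.4705] v=[-3.2325]
Step 30: x=[6.3242] v=[-2.9259]
Step 31: x=[6.1942] v=[-2.5992]
Step 32: x=[6.0815] v=[-2.2547]
Step 33: x=[5.9868] v=[-1.8947]
Step 34: x=[5.9107] v=[-1.5216]
Step 35: x=[5.8538] v=[-1.1381]
Step 36: x=[5.8165] v=[-0.7467]
Step 37: x=[5.7990] v=[-0.3502]
Step 38: x=[5.8014] v=[0.0487]
First v>=0 after going negative at step 38, time=1.9000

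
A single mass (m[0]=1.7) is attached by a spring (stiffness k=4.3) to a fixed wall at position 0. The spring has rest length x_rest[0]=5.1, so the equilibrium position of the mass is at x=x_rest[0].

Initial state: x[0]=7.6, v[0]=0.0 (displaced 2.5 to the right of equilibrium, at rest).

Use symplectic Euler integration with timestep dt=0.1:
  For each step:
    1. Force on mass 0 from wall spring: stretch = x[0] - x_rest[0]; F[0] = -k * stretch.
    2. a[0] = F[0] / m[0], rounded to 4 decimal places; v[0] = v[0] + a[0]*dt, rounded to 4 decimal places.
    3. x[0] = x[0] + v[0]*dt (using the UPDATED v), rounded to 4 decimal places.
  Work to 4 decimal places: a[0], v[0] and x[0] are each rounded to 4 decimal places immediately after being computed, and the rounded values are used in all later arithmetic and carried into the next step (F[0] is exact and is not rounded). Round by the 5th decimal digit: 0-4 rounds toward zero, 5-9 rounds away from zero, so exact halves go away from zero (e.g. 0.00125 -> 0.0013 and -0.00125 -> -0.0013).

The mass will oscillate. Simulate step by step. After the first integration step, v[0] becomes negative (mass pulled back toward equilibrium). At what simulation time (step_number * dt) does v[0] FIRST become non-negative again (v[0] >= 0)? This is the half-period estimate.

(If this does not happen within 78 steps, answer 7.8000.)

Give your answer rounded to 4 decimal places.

Step 0: x=[7.6000] v=[0.0000]
Step 1: x=[7.5368] v=[-0.6324]
Step 2: x=[7.4119] v=[-1.2488]
Step 3: x=[7.2285] v=[-1.8336]
Step 4: x=[6.9913] v=[-2.3720]
Step 5: x=[6.7063] v=[-2.8504]
Step 6: x=[6.3806] v=[-3.2567]
Step 7: x=[6.0225] v=[-3.5806]
Step 8: x=[5.6411] v=[-3.8139]
Step 9: x=[5.2460] v=[-3.9508]
Step 10: x=[4.8472] v=[-3.9877]
Step 11: x=[4.4548] v=[-3.9238]
Step 12: x=[4.0787] v=[-3.7606]
Step 13: x=[3.7285] v=[-3.5023]
Step 14: x=[3.4130] v=[-3.1554]
Step 15: x=[3.1401] v=[-2.7287]
Step 16: x=[2.9168] v=[-2.2330]
Step 17: x=[2.7487] v=[-1.6808]
Step 18: x=[2.6401] v=[-1.0861]
Step 19: x=[2.5937] v=[-0.4639]
Step 20: x=[2.6107] v=[0.1701]
First v>=0 after going negative at step 20, time=2.0000

Answer: 2.0000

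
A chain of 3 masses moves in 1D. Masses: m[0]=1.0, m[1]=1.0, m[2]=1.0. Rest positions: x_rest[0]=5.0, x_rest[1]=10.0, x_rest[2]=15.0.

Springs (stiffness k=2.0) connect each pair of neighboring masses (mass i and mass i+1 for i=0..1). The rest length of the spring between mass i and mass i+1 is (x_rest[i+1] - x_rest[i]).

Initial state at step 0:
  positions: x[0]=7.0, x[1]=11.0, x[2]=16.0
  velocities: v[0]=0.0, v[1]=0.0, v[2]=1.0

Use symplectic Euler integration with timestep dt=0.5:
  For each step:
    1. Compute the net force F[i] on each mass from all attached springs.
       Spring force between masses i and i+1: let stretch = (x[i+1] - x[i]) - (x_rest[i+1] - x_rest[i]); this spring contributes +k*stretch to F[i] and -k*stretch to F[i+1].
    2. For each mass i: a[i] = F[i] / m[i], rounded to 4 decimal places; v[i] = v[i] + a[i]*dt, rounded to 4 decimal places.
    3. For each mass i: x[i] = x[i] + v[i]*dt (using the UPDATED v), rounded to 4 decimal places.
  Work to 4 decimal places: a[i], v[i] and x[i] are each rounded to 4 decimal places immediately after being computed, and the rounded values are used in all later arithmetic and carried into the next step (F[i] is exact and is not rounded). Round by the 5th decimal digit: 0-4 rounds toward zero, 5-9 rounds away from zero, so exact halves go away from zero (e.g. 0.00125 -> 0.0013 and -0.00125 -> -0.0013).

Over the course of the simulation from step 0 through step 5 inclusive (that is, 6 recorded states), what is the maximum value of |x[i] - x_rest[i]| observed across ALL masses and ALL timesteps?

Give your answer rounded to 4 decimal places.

Step 0: x=[7.0000 11.0000 16.0000] v=[0.0000 0.0000 1.0000]
Step 1: x=[6.5000 11.5000 16.5000] v=[-1.0000 1.0000 1.0000]
Step 2: x=[6.0000 12.0000 17.0000] v=[-1.0000 1.0000 1.0000]
Step 3: x=[6.0000 12.0000 17.5000] v=[0.0000 0.0000 1.0000]
Step 4: x=[6.5000 11.7500 17.7500] v=[1.0000 -0.5000 0.5000]
Step 5: x=[7.1250 11.8750 17.5000] v=[1.2500 0.2500 -0.5000]
Max displacement = 2.7500

Answer: 2.7500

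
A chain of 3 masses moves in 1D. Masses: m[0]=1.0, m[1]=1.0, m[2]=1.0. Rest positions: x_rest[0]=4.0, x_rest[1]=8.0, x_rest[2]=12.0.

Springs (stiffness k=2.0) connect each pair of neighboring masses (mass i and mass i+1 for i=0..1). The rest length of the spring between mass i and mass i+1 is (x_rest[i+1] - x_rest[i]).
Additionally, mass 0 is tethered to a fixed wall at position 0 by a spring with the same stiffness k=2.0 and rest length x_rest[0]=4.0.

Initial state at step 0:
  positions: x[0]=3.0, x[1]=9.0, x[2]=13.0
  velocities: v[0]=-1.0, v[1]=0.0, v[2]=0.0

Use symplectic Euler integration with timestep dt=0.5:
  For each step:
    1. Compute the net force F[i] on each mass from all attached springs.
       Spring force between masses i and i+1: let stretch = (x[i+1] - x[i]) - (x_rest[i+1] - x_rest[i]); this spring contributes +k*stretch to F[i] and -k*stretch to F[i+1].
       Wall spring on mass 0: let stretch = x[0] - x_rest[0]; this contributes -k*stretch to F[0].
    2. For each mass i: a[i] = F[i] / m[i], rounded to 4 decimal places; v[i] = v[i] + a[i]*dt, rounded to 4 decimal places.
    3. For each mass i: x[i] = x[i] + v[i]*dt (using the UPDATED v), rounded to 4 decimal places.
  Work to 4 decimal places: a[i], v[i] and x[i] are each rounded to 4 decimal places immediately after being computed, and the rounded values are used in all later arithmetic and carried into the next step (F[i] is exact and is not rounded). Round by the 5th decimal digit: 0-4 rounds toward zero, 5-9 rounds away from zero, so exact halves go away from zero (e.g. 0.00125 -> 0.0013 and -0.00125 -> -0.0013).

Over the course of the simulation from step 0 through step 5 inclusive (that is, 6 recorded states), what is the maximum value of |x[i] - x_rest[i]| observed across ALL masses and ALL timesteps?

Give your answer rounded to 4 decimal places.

Answer: 1.1250

Derivation:
Step 0: x=[3.0000 9.0000 13.0000] v=[-1.0000 0.0000 0.0000]
Step 1: x=[4.0000 8.0000 13.0000] v=[2.0000 -2.0000 0.0000]
Step 2: x=[5.0000 7.5000 12.5000] v=[2.0000 -1.0000 -1.0000]
Step 3: x=[4.7500 8.2500 11.5000] v=[-0.5000 1.5000 -2.0000]
Step 4: x=[3.8750 8.8750 10.8750] v=[-1.7500 1.2500 -1.2500]
Step 5: x=[3.5625 8.0000 11.2500] v=[-0.6250 -1.7500 0.7500]
Max displacement = 1.1250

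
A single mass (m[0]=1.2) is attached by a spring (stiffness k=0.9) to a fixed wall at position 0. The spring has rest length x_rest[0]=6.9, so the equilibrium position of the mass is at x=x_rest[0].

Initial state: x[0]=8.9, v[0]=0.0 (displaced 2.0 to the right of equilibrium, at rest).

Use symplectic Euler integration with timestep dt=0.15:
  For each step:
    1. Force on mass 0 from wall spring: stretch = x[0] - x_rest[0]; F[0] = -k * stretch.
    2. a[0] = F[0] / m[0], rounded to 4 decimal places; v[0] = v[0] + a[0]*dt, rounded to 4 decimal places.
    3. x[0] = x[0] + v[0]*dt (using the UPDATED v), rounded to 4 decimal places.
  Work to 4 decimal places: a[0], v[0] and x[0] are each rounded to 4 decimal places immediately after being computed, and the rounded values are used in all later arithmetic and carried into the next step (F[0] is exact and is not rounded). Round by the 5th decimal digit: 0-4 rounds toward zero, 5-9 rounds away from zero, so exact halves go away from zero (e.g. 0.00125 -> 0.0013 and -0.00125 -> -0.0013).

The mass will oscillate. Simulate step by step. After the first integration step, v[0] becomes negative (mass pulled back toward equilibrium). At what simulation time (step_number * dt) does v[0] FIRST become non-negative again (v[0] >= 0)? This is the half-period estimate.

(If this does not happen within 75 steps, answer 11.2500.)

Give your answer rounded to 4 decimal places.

Answer: 3.7500

Derivation:
Step 0: x=[8.9000] v=[0.0000]
Step 1: x=[8.8663] v=[-0.2250]
Step 2: x=[8.7994] v=[-0.4462]
Step 3: x=[8.7004] v=[-0.6599]
Step 4: x=[8.5710] v=[-0.8624]
Step 5: x=[8.4134] v=[-1.0504]
Step 6: x=[8.2303] v=[-1.2207]
Step 7: x=[8.0247] v=[-1.3704]
Step 8: x=[7.8002] v=[-1.4969]
Step 9: x=[7.5605] v=[-1.5982]
Step 10: x=[7.3096] v=[-1.6725]
Step 11: x=[7.0518] v=[-1.7186]
Step 12: x=[6.7914] v=[-1.7357]
Step 13: x=[6.5329] v=[-1.7235]
Step 14: x=[6.2806] v=[-1.6822]
Step 15: x=[6.0387] v=[-1.6125]
Step 16: x=[5.8114] v=[-1.5156]
Step 17: x=[5.6024] v=[-1.3931]
Step 18: x=[5.4153] v=[-1.2471]
Step 19: x=[5.2533] v=[-1.0801]
Step 20: x=[5.1191] v=[-0.8949]
Step 21: x=[5.0149] v=[-0.6945]
Step 22: x=[4.9425] v=[-0.4824]
Step 23: x=[4.9032] v=[-0.2622]
Step 24: x=[4.8976] v=[-0.0376]
Step 25: x=[4.9258] v=[0.1877]
First v>=0 after going negative at step 25, time=3.7500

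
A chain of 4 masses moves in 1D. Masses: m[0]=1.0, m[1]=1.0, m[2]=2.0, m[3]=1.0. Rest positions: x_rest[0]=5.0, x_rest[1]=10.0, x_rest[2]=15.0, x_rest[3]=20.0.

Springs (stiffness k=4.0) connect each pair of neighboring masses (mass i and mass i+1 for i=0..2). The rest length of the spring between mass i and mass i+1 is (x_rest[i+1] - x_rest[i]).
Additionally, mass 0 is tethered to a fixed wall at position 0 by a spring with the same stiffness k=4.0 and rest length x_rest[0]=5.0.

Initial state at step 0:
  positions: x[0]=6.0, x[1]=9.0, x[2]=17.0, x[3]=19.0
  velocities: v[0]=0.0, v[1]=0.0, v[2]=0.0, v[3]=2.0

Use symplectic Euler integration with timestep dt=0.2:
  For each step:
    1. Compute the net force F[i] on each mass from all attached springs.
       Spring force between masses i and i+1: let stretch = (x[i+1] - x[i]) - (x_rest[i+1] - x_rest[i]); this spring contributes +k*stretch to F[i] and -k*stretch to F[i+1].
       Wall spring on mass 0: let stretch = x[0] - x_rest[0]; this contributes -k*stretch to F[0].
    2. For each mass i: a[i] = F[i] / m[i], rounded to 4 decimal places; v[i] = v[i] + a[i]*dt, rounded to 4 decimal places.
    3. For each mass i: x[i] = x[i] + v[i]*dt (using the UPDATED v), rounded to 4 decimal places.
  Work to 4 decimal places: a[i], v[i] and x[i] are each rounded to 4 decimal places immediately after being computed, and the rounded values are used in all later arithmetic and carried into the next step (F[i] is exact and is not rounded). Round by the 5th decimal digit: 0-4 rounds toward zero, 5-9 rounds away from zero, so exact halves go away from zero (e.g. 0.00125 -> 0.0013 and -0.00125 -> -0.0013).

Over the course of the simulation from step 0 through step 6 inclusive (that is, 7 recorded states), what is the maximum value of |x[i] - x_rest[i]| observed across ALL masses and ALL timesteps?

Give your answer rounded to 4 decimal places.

Answer: 3.1515

Derivation:
Step 0: x=[6.0000 9.0000 17.0000 19.0000] v=[0.0000 0.0000 0.0000 2.0000]
Step 1: x=[5.5200 9.8000 16.5200 19.8800] v=[-2.4000 4.0000 -2.4000 4.4000]
Step 2: x=[4.8416 10.9904 15.7712 21.0224] v=[-3.3920 5.9520 -3.7440 5.7120]
Step 3: x=[4.3724 11.9619 15.0600 22.1246] v=[-2.3462 4.8576 -3.5558 5.5110]
Step 4: x=[4.4179 12.2148 14.6662 22.8965] v=[0.2275 1.2645 -1.9692 3.8593]
Step 5: x=[5.0040 11.6124 14.7347 23.1515] v=[2.9307 -3.0119 0.3424 1.2751]
Step 6: x=[5.8468 10.4522 15.2267 22.8598] v=[4.2142 -5.8008 2.4602 -1.4583]
Max displacement = 3.1515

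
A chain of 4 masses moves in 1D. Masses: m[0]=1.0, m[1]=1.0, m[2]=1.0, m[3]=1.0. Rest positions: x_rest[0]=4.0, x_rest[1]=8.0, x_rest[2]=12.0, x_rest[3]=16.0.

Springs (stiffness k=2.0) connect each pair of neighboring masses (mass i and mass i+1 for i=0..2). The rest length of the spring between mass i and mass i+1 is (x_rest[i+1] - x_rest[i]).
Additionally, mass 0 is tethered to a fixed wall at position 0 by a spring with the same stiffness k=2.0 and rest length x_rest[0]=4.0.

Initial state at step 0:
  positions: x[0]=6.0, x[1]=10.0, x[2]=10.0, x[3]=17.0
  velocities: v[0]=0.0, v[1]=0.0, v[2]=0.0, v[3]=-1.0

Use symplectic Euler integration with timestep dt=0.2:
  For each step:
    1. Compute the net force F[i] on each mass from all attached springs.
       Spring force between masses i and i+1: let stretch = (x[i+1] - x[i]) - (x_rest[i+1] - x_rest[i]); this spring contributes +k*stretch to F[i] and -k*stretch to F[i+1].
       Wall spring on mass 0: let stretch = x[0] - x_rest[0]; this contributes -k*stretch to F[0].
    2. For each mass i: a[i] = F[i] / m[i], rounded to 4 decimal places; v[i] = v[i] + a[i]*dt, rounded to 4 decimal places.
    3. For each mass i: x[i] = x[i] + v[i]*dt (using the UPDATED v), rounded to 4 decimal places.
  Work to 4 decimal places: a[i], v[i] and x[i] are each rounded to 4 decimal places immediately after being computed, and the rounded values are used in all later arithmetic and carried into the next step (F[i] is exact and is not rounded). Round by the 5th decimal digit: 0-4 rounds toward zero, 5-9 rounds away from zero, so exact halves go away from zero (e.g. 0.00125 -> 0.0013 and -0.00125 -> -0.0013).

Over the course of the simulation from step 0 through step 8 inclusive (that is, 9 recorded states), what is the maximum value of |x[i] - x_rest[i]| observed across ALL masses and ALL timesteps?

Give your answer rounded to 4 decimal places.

Step 0: x=[6.0000 10.0000 10.0000 17.0000] v=[0.0000 0.0000 0.0000 -1.0000]
Step 1: x=[5.8400 9.6800 10.5600 16.5600] v=[-0.8000 -1.6000 2.8000 -2.2000]
Step 2: x=[5.5200 9.1232 11.5296 15.9600] v=[-1.6000 -2.7840 4.8480 -3.0000]
Step 3: x=[5.0467 8.4707 12.6611 15.3256] v=[-2.3667 -3.2627 5.6576 -3.1722]
Step 4: x=[4.4435 7.8795 13.6705 14.7980] v=[-3.0158 -2.9561 5.0472 -2.6380]
Step 5: x=[3.7597 7.4767 14.3069 14.5002] v=[-3.4188 -2.0141 3.1818 -1.4890]
Step 6: x=[3.0725 7.3229 14.4123 14.5069] v=[-3.4359 -0.7688 0.5270 0.0337]
Step 7: x=[2.4796 7.3963 13.9581 14.8261] v=[-2.9647 0.3668 -2.2709 1.5959]
Step 8: x=[2.0816 7.6013 13.0484 15.3958] v=[-1.9899 1.0248 -4.5484 2.8487]
Max displacement = 2.4123

Answer: 2.4123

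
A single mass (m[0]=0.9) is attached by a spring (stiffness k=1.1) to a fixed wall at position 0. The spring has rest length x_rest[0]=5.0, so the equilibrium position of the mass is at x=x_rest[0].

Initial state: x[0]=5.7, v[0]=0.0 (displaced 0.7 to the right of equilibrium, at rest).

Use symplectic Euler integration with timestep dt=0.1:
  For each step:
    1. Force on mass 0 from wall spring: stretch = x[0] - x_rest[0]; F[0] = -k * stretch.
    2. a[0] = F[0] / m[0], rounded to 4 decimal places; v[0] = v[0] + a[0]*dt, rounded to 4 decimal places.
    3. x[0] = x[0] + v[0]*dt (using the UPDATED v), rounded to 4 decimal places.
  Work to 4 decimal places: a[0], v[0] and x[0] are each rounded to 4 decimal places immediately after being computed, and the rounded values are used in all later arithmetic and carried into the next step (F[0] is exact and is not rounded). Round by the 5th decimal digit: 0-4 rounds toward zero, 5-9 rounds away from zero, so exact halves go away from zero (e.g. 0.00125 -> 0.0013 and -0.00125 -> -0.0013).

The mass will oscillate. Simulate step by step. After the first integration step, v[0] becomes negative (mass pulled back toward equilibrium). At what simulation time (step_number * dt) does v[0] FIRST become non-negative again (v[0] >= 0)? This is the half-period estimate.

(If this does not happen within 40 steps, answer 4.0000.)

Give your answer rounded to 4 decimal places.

Step 0: x=[5.7000] v=[0.0000]
Step 1: x=[5.6914] v=[-0.0856]
Step 2: x=[5.6744] v=[-0.1701]
Step 3: x=[5.6492] v=[-0.2525]
Step 4: x=[5.6160] v=[-0.3319]
Step 5: x=[5.5753] v=[-0.4072]
Step 6: x=[5.5276] v=[-0.4775]
Step 7: x=[5.4734] v=[-0.5420]
Step 8: x=[5.4134] v=[-0.5999]
Step 9: x=[5.3484] v=[-0.6504]
Step 10: x=[5.2791] v=[-0.6930]
Step 11: x=[5.2064] v=[-0.7271]
Step 12: x=[5.1312] v=[-0.7523]
Step 13: x=[5.0544] v=[-0.7683]
Step 14: x=[4.9769] v=[-0.7750]
Step 15: x=[4.8997] v=[-0.7722]
Step 16: x=[4.8237] v=[-0.7599]
Step 17: x=[4.7499] v=[-0.7384]
Step 18: x=[4.6791] v=[-0.7078]
Step 19: x=[4.6122] v=[-0.6686]
Step 20: x=[4.5501] v=[-0.6212]
Step 21: x=[4.4935] v=[-0.5662]
Step 22: x=[4.4431] v=[-0.5043]
Step 23: x=[4.3995] v=[-0.4362]
Step 24: x=[4.3632] v=[-0.3628]
Step 25: x=[4.3347] v=[-0.2850]
Step 26: x=[4.3143] v=[-0.2037]
Step 27: x=[4.3023] v=[-0.1199]
Step 28: x=[4.2988] v=[-0.0346]
Step 29: x=[4.3039] v=[0.0511]
First v>=0 after going negative at step 29, time=2.9000

Answer: 2.9000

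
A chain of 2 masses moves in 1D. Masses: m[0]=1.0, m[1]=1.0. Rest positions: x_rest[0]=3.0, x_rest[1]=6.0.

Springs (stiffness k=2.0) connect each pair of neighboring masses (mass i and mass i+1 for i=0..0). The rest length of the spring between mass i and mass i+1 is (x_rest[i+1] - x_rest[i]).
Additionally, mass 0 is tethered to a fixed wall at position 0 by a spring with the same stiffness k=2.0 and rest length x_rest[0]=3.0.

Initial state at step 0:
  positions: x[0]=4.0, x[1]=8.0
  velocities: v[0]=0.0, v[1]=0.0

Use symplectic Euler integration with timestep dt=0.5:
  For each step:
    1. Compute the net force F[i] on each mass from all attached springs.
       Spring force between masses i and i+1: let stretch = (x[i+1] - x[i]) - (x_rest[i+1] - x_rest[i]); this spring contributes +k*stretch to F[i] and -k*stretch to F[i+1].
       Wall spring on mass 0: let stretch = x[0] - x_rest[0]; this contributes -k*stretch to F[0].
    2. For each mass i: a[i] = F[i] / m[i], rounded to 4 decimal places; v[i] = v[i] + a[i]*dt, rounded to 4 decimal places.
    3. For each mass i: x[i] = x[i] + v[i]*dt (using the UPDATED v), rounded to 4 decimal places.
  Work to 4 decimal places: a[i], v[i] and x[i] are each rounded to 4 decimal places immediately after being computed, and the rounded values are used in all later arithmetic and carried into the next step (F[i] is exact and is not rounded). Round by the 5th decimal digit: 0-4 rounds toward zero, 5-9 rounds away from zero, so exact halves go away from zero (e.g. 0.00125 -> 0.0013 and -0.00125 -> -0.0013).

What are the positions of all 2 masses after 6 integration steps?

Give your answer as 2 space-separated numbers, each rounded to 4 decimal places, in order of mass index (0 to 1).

Answer: 1.8594 4.1251

Derivation:
Step 0: x=[4.0000 8.0000] v=[0.0000 0.0000]
Step 1: x=[4.0000 7.5000] v=[0.0000 -1.0000]
Step 2: x=[3.7500 6.7500] v=[-0.5000 -1.5000]
Step 3: x=[3.1250 6.0000] v=[-1.2500 -1.5000]
Step 4: x=[2.3750 5.3125] v=[-1.5000 -1.3750]
Step 5: x=[1.9063 4.6563] v=[-0.9375 -1.3125]
Step 6: x=[1.8594 4.1251] v=[-0.0938 -1.0625]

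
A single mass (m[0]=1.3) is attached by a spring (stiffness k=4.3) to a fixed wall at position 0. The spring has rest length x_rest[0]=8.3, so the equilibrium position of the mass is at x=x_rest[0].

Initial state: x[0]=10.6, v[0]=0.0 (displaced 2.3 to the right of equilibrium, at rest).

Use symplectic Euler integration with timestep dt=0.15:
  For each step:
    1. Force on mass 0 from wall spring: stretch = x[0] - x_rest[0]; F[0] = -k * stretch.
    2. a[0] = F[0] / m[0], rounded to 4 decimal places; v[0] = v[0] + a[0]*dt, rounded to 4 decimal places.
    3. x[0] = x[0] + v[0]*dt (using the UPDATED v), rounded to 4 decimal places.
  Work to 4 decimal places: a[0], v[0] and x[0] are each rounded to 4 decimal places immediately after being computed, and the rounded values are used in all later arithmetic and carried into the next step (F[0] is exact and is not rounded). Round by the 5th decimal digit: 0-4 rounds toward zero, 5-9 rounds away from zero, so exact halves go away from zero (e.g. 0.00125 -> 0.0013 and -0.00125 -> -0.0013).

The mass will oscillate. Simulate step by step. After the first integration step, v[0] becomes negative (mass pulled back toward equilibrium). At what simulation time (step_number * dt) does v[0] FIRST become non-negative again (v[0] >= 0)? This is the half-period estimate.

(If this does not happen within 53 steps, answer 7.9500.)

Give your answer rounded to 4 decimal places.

Answer: 1.8000

Derivation:
Step 0: x=[10.6000] v=[0.0000]
Step 1: x=[10.4288] v=[-1.1412]
Step 2: x=[10.0992] v=[-2.1974]
Step 3: x=[9.6357] v=[-3.0901]
Step 4: x=[9.0728] v=[-3.7528]
Step 5: x=[8.4524] v=[-4.1362]
Step 6: x=[7.8206] v=[-4.2118]
Step 7: x=[7.2245] v=[-3.9739]
Step 8: x=[6.7085] v=[-3.4403]
Step 9: x=[6.3109] v=[-2.6507]
Step 10: x=[6.0613] v=[-1.6638]
Step 11: x=[5.9783] v=[-0.5531]
Step 12: x=[6.0681] v=[0.5988]
First v>=0 after going negative at step 12, time=1.8000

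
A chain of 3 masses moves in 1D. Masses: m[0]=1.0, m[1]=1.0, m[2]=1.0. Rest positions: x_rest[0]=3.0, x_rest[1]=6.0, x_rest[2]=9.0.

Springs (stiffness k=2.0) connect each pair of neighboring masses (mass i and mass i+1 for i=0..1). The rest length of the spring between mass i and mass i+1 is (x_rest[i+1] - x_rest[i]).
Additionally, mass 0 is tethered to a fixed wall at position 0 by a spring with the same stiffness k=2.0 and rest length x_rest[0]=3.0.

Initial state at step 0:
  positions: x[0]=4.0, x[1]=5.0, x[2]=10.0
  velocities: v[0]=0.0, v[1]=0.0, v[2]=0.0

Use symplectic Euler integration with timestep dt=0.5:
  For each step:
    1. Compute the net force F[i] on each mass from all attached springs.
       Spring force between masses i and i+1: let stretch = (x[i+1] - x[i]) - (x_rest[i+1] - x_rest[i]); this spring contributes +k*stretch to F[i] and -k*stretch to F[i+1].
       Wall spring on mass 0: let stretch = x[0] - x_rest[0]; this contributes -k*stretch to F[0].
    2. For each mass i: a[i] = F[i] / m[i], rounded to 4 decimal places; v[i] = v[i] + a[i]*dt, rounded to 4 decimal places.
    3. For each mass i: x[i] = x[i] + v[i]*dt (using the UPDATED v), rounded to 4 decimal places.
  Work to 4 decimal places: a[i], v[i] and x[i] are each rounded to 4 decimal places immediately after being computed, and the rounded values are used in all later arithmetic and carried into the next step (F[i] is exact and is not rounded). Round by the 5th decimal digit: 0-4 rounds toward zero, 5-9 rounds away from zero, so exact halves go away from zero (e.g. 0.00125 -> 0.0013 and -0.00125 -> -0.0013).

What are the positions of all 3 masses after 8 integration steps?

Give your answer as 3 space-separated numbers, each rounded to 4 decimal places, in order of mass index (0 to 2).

Step 0: x=[4.0000 5.0000 10.0000] v=[0.0000 0.0000 0.0000]
Step 1: x=[2.5000 7.0000 9.0000] v=[-3.0000 4.0000 -2.0000]
Step 2: x=[2.0000 7.7500 8.5000] v=[-1.0000 1.5000 -1.0000]
Step 3: x=[3.3750 6.0000 9.1250] v=[2.7500 -3.5000 1.2500]
Step 4: x=[4.3750 4.5000 9.6875] v=[2.0000 -3.0000 1.1250]
Step 5: x=[3.2500 5.5313 9.1563] v=[-2.2500 2.0625 -1.0625]
Step 6: x=[1.6407 7.2344 8.3126] v=[-3.2187 3.4062 -1.6875]
Step 7: x=[2.0079 6.6798 8.4298] v=[0.7343 -1.1093 0.2343]
Step 8: x=[3.7071 4.6642 9.1720] v=[3.3983 -4.0312 1.4843]

Answer: 3.7071 4.6642 9.1720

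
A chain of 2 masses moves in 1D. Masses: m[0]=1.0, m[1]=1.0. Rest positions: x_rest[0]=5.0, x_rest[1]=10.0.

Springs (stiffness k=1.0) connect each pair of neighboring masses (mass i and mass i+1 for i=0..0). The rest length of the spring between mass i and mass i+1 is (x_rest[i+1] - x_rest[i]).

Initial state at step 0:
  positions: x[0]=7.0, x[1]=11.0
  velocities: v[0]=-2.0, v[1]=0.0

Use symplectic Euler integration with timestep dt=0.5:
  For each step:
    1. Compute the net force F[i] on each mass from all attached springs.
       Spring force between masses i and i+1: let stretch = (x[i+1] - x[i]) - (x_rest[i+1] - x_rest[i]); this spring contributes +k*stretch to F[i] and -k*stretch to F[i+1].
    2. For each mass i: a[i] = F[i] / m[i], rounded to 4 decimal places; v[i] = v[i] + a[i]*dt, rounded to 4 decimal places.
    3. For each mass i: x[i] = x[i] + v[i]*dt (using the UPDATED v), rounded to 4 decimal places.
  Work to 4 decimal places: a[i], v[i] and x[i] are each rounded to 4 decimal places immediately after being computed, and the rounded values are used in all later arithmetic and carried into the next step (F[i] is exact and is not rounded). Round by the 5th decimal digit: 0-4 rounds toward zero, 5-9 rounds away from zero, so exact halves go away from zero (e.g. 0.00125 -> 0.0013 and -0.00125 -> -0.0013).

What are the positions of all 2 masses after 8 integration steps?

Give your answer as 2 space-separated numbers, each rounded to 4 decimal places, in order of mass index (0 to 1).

Step 0: x=[7.0000 11.0000] v=[-2.0000 0.0000]
Step 1: x=[5.7500 11.2500] v=[-2.5000 0.5000]
Step 2: x=[4.6250 11.3750] v=[-2.2500 0.2500]
Step 3: x=[3.9375 11.0625] v=[-1.3750 -0.6250]
Step 4: x=[3.7813 10.2188] v=[-0.3125 -1.6875]
Step 5: x=[3.9845 9.0157] v=[0.4063 -2.4063]
Step 6: x=[4.1955 7.8048] v=[0.4219 -2.4219]
Step 7: x=[4.0588 6.9415] v=[-0.2735 -1.7266]
Step 8: x=[3.3927 6.6075] v=[-1.3322 -0.6680]

Answer: 3.3927 6.6075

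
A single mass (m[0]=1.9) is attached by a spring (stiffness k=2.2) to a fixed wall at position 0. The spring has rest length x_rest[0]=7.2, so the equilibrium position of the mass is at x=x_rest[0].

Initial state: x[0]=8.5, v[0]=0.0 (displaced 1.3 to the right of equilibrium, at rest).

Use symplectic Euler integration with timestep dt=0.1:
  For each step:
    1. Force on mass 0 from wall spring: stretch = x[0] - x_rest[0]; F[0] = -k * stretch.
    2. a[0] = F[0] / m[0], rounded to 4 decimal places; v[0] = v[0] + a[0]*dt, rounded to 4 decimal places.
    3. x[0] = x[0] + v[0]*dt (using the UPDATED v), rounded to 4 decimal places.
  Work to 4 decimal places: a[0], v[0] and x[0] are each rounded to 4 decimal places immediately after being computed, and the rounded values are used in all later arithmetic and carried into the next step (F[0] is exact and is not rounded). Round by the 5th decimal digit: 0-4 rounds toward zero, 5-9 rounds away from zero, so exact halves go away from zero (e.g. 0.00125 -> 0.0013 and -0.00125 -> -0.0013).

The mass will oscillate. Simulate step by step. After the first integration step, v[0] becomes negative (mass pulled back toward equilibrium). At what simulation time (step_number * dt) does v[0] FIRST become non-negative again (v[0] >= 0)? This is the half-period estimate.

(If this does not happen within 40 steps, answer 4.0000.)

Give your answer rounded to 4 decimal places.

Step 0: x=[8.5000] v=[0.0000]
Step 1: x=[8.4850] v=[-0.1505]
Step 2: x=[8.4551] v=[-0.2993]
Step 3: x=[8.4106] v=[-0.4446]
Step 4: x=[8.3521] v=[-0.5848]
Step 5: x=[8.2803] v=[-0.7182]
Step 6: x=[8.1960] v=[-0.8433]
Step 7: x=[8.1001] v=[-0.9586]
Step 8: x=[7.9938] v=[-1.0628]
Step 9: x=[7.8783] v=[-1.1547]
Step 10: x=[7.7550] v=[-1.2332]
Step 11: x=[7.6253] v=[-1.2975]
Step 12: x=[7.4906] v=[-1.3468]
Step 13: x=[7.3526] v=[-1.3805]
Step 14: x=[7.2128] v=[-1.3982]
Step 15: x=[7.0728] v=[-1.3997]
Step 16: x=[6.9343] v=[-1.3850]
Step 17: x=[6.7989] v=[-1.3542]
Step 18: x=[6.6681] v=[-1.3078]
Step 19: x=[6.5435] v=[-1.2462]
Step 20: x=[6.4265] v=[-1.1702]
Step 21: x=[6.3184] v=[-1.0806]
Step 22: x=[6.2206] v=[-0.9785]
Step 23: x=[6.1341] v=[-0.8651]
Step 24: x=[6.0599] v=[-0.7417]
Step 25: x=[5.9989] v=[-0.6097]
Step 26: x=[5.9518] v=[-0.4706]
Step 27: x=[5.9192] v=[-0.3261]
Step 28: x=[5.9014] v=[-0.1778]
Step 29: x=[5.8987] v=[-0.0274]
Step 30: x=[5.9110] v=[0.1233]
First v>=0 after going negative at step 30, time=3.0000

Answer: 3.0000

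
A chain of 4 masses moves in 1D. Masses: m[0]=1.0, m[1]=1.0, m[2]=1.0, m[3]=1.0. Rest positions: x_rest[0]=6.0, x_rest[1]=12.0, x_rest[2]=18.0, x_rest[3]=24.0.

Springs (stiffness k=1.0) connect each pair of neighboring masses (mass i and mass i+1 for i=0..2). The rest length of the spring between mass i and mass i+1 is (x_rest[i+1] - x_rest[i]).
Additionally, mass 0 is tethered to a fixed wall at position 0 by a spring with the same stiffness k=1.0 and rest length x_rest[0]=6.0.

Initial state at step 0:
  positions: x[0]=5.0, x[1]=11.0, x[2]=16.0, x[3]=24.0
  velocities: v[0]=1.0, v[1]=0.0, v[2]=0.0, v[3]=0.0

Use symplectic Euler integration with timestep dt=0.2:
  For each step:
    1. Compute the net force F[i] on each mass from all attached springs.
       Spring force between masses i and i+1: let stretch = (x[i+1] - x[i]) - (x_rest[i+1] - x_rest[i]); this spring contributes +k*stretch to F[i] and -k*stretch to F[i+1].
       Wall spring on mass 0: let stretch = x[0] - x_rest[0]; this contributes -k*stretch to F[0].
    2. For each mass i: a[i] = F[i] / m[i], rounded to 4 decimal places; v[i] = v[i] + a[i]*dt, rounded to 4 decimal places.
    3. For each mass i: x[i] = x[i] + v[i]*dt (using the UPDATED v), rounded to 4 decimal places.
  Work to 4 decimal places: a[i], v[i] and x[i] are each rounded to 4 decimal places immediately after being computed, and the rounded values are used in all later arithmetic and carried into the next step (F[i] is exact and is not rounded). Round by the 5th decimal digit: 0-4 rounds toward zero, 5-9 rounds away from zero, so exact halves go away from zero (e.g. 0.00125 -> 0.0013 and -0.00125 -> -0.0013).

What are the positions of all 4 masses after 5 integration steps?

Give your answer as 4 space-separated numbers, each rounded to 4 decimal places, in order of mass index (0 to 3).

Answer: 6.1646 10.8296 17.3519 23.0559

Derivation:
Step 0: x=[5.0000 11.0000 16.0000 24.0000] v=[1.0000 0.0000 0.0000 0.0000]
Step 1: x=[5.2400 10.9600 16.1200 23.9200] v=[1.2000 -0.2000 0.6000 -0.4000]
Step 2: x=[5.4992 10.8976 16.3456 23.7680] v=[1.2960 -0.3120 1.1280 -0.7600]
Step 3: x=[5.7544 10.8372 16.6502 23.5591] v=[1.2758 -0.3021 1.5229 -1.0445]
Step 4: x=[5.9827 10.8060 16.9986 23.3138] v=[1.1415 -0.1561 1.7421 -1.2263]
Step 5: x=[6.1646 10.8296 17.3519 23.0559] v=[0.9096 0.1178 1.7666 -1.2893]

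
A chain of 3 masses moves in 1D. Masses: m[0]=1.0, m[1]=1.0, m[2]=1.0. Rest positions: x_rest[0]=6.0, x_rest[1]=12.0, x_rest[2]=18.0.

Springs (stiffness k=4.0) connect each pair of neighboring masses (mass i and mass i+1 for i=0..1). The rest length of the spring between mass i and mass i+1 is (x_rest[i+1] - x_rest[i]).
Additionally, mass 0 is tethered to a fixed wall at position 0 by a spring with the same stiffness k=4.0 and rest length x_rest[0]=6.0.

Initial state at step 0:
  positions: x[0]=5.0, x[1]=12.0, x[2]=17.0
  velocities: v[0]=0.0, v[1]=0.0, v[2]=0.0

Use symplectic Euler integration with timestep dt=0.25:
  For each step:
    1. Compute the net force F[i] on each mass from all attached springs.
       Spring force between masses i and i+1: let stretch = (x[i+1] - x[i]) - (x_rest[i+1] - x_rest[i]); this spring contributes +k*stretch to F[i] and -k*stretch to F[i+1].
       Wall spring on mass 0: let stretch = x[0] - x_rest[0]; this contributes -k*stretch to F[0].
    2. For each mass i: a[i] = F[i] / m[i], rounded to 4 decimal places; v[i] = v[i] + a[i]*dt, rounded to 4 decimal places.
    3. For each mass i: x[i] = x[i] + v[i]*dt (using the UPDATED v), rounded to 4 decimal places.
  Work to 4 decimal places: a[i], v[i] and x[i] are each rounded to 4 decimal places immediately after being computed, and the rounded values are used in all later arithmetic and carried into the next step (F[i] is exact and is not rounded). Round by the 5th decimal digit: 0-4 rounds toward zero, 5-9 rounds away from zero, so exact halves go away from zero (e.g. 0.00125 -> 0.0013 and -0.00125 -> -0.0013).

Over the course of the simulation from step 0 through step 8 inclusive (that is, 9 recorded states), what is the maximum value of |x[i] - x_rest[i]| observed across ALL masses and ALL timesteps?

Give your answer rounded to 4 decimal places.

Step 0: x=[5.0000 12.0000 17.0000] v=[0.0000 0.0000 0.0000]
Step 1: x=[5.5000 11.5000 17.2500] v=[2.0000 -2.0000 1.0000]
Step 2: x=[6.1250 10.9375 17.5625] v=[2.5000 -2.2500 1.2500]
Step 3: x=[6.4219 10.8281 17.7188] v=[1.1875 -0.4375 0.6250]
Step 4: x=[6.2149 11.3399 17.6524] v=[-0.8282 2.0470 -0.2657]
Step 5: x=[5.7354 12.1485 17.5079] v=[-1.9181 3.2345 -0.5782]
Step 6: x=[5.4253 12.6937 17.5235] v=[-1.2404 2.1808 0.0624]
Step 7: x=[5.5760 12.6293 17.8317] v=[0.6027 -0.2578 1.2326]
Step 8: x=[6.0960 12.1021 18.3393] v=[2.0800 -2.1087 2.0302]
Max displacement = 1.1719

Answer: 1.1719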